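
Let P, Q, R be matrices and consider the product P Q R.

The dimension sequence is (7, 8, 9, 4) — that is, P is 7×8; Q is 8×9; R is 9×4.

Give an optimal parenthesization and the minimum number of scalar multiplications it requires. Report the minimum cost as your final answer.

(P (Q R)): cost 512.
((P Q) R): cost 756.
Optimal: (P (Q R)) with cost 512.

512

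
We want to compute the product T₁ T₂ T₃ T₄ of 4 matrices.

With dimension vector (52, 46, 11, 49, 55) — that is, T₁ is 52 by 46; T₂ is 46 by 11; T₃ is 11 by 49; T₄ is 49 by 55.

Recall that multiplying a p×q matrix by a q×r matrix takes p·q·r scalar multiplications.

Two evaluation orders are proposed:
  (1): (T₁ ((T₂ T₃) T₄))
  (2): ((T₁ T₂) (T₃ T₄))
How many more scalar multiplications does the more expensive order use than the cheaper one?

Order (1) = (T₁ ((T₂ T₃) T₄)): (T₂ T₃): 46×11 by 11×49 → 46×49, cost 46·11·49 = 24794; ((T₂ T₃) T₄): 46×49 by 49×55 → 46×55, cost 46·49·55 = 123970; cumulative 148764; (T₁ ((T₂ T₃) T₄)): 52×46 by 46×55 → 52×55, cost 52·46·55 = 131560; cumulative 280324. Total 280324.
Order (2) = ((T₁ T₂) (T₃ T₄)): (T₁ T₂): 52×46 by 46×11 → 52×11, cost 52·46·11 = 26312; (T₃ T₄): 11×49 by 49×55 → 11×55, cost 11·49·55 = 29645; ((T₁ T₂) (T₃ T₄)): 52×11 by 11×55 → 52×55, cost 52·11·55 = 31460; cumulative 87417. Total 87417.
Difference: |280324 − 87417| = 192907.

192907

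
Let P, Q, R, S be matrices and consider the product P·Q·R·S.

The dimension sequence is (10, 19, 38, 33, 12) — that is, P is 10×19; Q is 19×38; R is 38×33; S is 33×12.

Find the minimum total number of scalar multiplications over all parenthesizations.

Adjacent pairs: PQ = 10·19·38 = 7220; QR = 19·38·33 = 23826; RS = 38·33·12 = 15048.
Length 3: P..R: k=1: 0+23826+10·19·33=30096; k=2: 7220+0+10·38·33=19760 → min 19760 | Q..S: k=2: 0+15048+19·38·12=23712; k=3: 23826+0+19·33·12=31350 → min 23712.
Length 4: P..S: k=1: 0+23712+10·19·12=25992; k=2: 7220+15048+10·38·12=26828; k=3: 19760+0+10·33·12=23720 → min 23720.
Optimal order: (((P·Q)·R)·S) with cost 23720.

23720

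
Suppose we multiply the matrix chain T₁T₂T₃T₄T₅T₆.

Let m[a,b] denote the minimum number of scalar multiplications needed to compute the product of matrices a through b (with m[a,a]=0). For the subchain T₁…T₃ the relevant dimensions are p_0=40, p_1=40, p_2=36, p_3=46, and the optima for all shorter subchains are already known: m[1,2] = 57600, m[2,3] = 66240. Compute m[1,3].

123840

m[1,3] = min over k∈[1,2] of m[1,k]+m[k+1,3]+p_{0}·p_k·p_{3}.
k=1: 0 + 66240 + 40·40·46 = 139840; k=2: 57600 + 0 + 40·36·46 = 123840.
Minimum: 123840 at k=2.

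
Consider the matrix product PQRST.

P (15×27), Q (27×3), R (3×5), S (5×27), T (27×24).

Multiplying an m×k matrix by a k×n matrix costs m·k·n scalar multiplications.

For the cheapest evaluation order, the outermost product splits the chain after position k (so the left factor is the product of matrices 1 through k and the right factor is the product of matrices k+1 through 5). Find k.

2

Adjacent pairs: PQ = 15·27·3 = 1215; QR = 27·3·5 = 405; RS = 3·5·27 = 405; ST = 5·27·24 = 3240.
Length 3: P..R: k=1: 0+405+15·27·5=2430; k=2: 1215+0+15·3·5=1440 → min 1440 | Q..S: k=2: 0+405+27·3·27=2592; k=3: 405+0+27·5·27=4050 → min 2592 | R..T: k=3: 0+3240+3·5·24=3600; k=4: 405+0+3·27·24=2349 → min 2349.
Length 4: P..S: k=1: 0+2592+15·27·27=13527; k=2: 1215+405+15·3·27=2835; k=3: 1440+0+15·5·27=3465 → min 2835 | Q..T: k=2: 0+2349+27·3·24=4293; k=3: 405+3240+27·5·24=6885; k=4: 2592+0+27·27·24=20088 → min 4293.
Top-level splits: k=1: (P..P)·(Q..T) → 0+4293+15·27·24 = 14013; k=2: (P..Q)·(R..T) → 1215+2349+15·3·24 = 4644; k=3: (P..R)·(S..T) → 1440+3240+15·5·24 = 6480; k=4: (P..S)·(T..T) → 2835+0+15·27·24 = 12555.
Best split is after Q, i.e. k = 2.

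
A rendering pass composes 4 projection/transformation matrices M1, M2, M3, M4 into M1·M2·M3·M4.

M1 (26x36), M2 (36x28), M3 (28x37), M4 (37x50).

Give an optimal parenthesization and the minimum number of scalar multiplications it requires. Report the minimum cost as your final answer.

Adjacent pairs: M1M2 = 26·36·28 = 26208; M2M3 = 36·28·37 = 37296; M3M4 = 28·37·50 = 51800.
Length 3: M1..M3: k=1: 0+37296+26·36·37=71928; k=2: 26208+0+26·28·37=53144 → min 53144 | M2..M4: k=2: 0+51800+36·28·50=102200; k=3: 37296+0+36·37·50=103896 → min 102200.
Length 4: M1..M4: k=1: 0+102200+26·36·50=149000; k=2: 26208+51800+26·28·50=114408; k=3: 53144+0+26·37·50=101244 → min 101244.
Optimal parenthesization: (((M1·M2)·M3)·M4) with cost 101244.

101244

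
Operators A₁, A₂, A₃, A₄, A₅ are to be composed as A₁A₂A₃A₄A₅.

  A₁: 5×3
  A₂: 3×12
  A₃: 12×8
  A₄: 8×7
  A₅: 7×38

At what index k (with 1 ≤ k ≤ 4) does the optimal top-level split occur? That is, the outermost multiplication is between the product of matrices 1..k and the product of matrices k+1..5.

1

Adjacent pairs: A₁A₂ = 5·3·12 = 180; A₂A₃ = 3·12·8 = 288; A₃A₄ = 12·8·7 = 672; A₄A₅ = 8·7·38 = 2128.
Length 3: A₁..A₃: k=1: 0+288+5·3·8=408; k=2: 180+0+5·12·8=660 → min 408 | A₂..A₄: k=2: 0+672+3·12·7=924; k=3: 288+0+3·8·7=456 → min 456 | A₃..A₅: k=3: 0+2128+12·8·38=5776; k=4: 672+0+12·7·38=3864 → min 3864.
Length 4: A₁..A₄: k=1: 0+456+5·3·7=561; k=2: 180+672+5·12·7=1272; k=3: 408+0+5·8·7=688 → min 561 | A₂..A₅: k=2: 0+3864+3·12·38=5232; k=3: 288+2128+3·8·38=3328; k=4: 456+0+3·7·38=1254 → min 1254.
Top-level splits: k=1: (A₁..A₁)·(A₂..A₅) → 0+1254+5·3·38 = 1824; k=2: (A₁..A₂)·(A₃..A₅) → 180+3864+5·12·38 = 6324; k=3: (A₁..A₃)·(A₄..A₅) → 408+2128+5·8·38 = 4056; k=4: (A₁..A₄)·(A₅..A₅) → 561+0+5·7·38 = 1891.
Best split is after A₁, i.e. k = 1.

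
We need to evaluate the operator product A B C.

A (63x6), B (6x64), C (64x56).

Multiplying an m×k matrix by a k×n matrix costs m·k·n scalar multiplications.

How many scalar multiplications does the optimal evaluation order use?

42672

Order (A (B C)): (B C): 6×64 by 64×56 → 6×56, cost 6·64·56 = 21504; (A (B C)): 63×6 by 6×56 → 63×56, cost 63·6·56 = 21168; cumulative 42672. Total 42672.
Order ((A B) C): (A B): 63×6 by 6×64 → 63×64, cost 63·6·64 = 24192; ((A B) C): 63×64 by 64×56 → 63×56, cost 63·64·56 = 225792; cumulative 249984. Total 249984.
Minimum: 42672.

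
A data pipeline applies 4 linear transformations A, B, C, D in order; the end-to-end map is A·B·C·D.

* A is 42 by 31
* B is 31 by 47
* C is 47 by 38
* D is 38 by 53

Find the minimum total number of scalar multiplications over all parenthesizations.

186806

Adjacent pairs: AB = 42·31·47 = 61194; BC = 31·47·38 = 55366; CD = 47·38·53 = 94658.
Length 3: A..C: k=1: 0+55366+42·31·38=104842; k=2: 61194+0+42·47·38=136206 → min 104842 | B..D: k=2: 0+94658+31·47·53=171879; k=3: 55366+0+31·38·53=117800 → min 117800.
Length 4: A..D: k=1: 0+117800+42·31·53=186806; k=2: 61194+94658+42·47·53=260474; k=3: 104842+0+42·38·53=189430 → min 186806.
Optimal order: (A·((B·C)·D)) with cost 186806.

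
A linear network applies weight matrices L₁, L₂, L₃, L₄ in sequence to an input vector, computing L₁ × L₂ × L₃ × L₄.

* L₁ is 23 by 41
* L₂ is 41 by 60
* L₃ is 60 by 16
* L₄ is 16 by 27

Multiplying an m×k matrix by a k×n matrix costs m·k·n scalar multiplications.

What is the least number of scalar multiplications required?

Adjacent pairs: L₁L₂ = 23·41·60 = 56580; L₂L₃ = 41·60·16 = 39360; L₃L₄ = 60·16·27 = 25920.
Length 3: L₁..L₃: k=1: 0+39360+23·41·16=54448; k=2: 56580+0+23·60·16=78660 → min 54448 | L₂..L₄: k=2: 0+25920+41·60·27=92340; k=3: 39360+0+41·16·27=57072 → min 57072.
Length 4: L₁..L₄: k=1: 0+57072+23·41·27=82533; k=2: 56580+25920+23·60·27=119760; k=3: 54448+0+23·16·27=64384 → min 64384.
Optimal order: ((L₁ × (L₂ × L₃)) × L₄) with cost 64384.

64384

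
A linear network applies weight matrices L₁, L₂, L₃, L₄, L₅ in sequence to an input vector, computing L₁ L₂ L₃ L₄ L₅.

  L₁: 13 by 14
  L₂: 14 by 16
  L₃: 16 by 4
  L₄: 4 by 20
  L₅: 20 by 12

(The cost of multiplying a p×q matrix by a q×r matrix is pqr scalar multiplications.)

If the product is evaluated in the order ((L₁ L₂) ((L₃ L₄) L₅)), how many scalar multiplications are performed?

10528

(L₁ L₂): 13×14 by 14×16 → 13×16, cost 13·14·16 = 2912
(L₃ L₄): 16×4 by 4×20 → 16×20, cost 16·4·20 = 1280
((L₃ L₄) L₅): 16×20 by 20×12 → 16×12, cost 16·20·12 = 3840; cumulative 5120
((L₁ L₂) ((L₃ L₄) L₅)): 13×16 by 16×12 → 13×12, cost 13·16·12 = 2496; cumulative 10528
Total: 10528 scalar multiplications.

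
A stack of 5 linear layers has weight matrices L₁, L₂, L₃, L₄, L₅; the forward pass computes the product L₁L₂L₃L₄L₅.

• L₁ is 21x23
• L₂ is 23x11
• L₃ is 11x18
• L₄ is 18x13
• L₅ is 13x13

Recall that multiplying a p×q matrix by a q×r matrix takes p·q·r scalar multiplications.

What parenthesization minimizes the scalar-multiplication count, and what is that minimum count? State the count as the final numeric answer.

12749

Adjacent pairs: L₁L₂ = 21·23·11 = 5313; L₂L₃ = 23·11·18 = 4554; L₃L₄ = 11·18·13 = 2574; L₄L₅ = 18·13·13 = 3042.
Length 3: L₁..L₃: k=1: 0+4554+21·23·18=13248; k=2: 5313+0+21·11·18=9471 → min 9471 | L₂..L₄: k=2: 0+2574+23·11·13=5863; k=3: 4554+0+23·18·13=9936 → min 5863 | L₃..L₅: k=3: 0+3042+11·18·13=5616; k=4: 2574+0+11·13·13=4433 → min 4433.
Length 4: L₁..L₄: k=1: 0+5863+21·23·13=12142; k=2: 5313+2574+21·11·13=10890; k=3: 9471+0+21·18·13=14385 → min 10890 | L₂..L₅: k=2: 0+4433+23·11·13=7722; k=3: 4554+3042+23·18·13=12978; k=4: 5863+0+23·13·13=9750 → min 7722.
Length 5: L₁..L₅: k=1: 0+7722+21·23·13=14001; k=2: 5313+4433+21·11·13=12749; k=3: 9471+3042+21·18·13=17427; k=4: 10890+0+21·13·13=14439 → min 12749.
Optimal parenthesization: ((L₁L₂)((L₃L₄)L₅)) with cost 12749.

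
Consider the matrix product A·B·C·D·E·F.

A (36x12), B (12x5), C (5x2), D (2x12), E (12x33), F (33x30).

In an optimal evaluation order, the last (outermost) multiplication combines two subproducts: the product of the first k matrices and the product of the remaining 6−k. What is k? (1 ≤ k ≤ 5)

3

Adjacent pairs: AB = 36·12·5 = 2160; BC = 12·5·2 = 120; CD = 5·2·12 = 120; DE = 2·12·33 = 792; EF = 12·33·30 = 11880.
Length 3: A..C: k=1: 0+120+36·12·2=984; k=2: 2160+0+36·5·2=2520 → min 984 | B..D: k=2: 0+120+12·5·12=840; k=3: 120+0+12·2·12=408 → min 408 | C..E: k=3: 0+792+5·2·33=1122; k=4: 120+0+5·12·33=2100 → min 1122 | D..F: k=4: 0+11880+2·12·30=12600; k=5: 792+0+2·33·30=2772 → min 2772.
Length 4: A..D: k=1: 0+408+36·12·12=5592; k=2: 2160+120+36·5·12=4440; k=3: 984+0+36·2·12=1848 → min 1848 | B..E: k=2: 0+1122+12·5·33=3102; k=3: 120+792+12·2·33=1704; k=4: 408+0+12·12·33=5160 → min 1704 | C..F: k=3: 0+2772+5·2·30=3072; k=4: 120+11880+5·12·30=13800; k=5: 1122+0+5·33·30=6072 → min 3072.
Length 5: A..E: k=1: 0+1704+36·12·33=15960; k=2: 2160+1122+36·5·33=9222; k=3: 984+792+36·2·33=4152; k=4: 1848+0+36·12·33=16104 → min 4152 | B..F: k=2: 0+3072+12·5·30=4872; k=3: 120+2772+12·2·30=3612; k=4: 408+11880+12·12·30=16608; k=5: 1704+0+12·33·30=13584 → min 3612.
Top-level splits: k=1: (A..A)·(B..F) → 0+3612+36·12·30 = 16572; k=2: (A..B)·(C..F) → 2160+3072+36·5·30 = 10632; k=3: (A..C)·(D..F) → 984+2772+36·2·30 = 5916; k=4: (A..D)·(E..F) → 1848+11880+36·12·30 = 26688; k=5: (A..E)·(F..F) → 4152+0+36·33·30 = 39792.
Best split is after C, i.e. k = 3.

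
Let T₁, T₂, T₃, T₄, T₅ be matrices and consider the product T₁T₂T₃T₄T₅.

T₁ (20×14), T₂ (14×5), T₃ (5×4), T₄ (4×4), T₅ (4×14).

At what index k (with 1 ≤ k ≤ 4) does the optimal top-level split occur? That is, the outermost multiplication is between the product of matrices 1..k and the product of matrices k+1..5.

Adjacent pairs: T₁T₂ = 20·14·5 = 1400; T₂T₃ = 14·5·4 = 280; T₃T₄ = 5·4·4 = 80; T₄T₅ = 4·4·14 = 224.
Length 3: T₁..T₃: k=1: 0+280+20·14·4=1400; k=2: 1400+0+20·5·4=1800 → min 1400 | T₂..T₄: k=2: 0+80+14·5·4=360; k=3: 280+0+14·4·4=504 → min 360 | T₃..T₅: k=3: 0+224+5·4·14=504; k=4: 80+0+5·4·14=360 → min 360.
Length 4: T₁..T₄: k=1: 0+360+20·14·4=1480; k=2: 1400+80+20·5·4=1880; k=3: 1400+0+20·4·4=1720 → min 1480 | T₂..T₅: k=2: 0+360+14·5·14=1340; k=3: 280+224+14·4·14=1288; k=4: 360+0+14·4·14=1144 → min 1144.
Top-level splits: k=1: (T₁..T₁)·(T₂..T₅) → 0+1144+20·14·14 = 5064; k=2: (T₁..T₂)·(T₃..T₅) → 1400+360+20·5·14 = 3160; k=3: (T₁..T₃)·(T₄..T₅) → 1400+224+20·4·14 = 2744; k=4: (T₁..T₄)·(T₅..T₅) → 1480+0+20·4·14 = 2600.
Best split is after T₄, i.e. k = 4.

4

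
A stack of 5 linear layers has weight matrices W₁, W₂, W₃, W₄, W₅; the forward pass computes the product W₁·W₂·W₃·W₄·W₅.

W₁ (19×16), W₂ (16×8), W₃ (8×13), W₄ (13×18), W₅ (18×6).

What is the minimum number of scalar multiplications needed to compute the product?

4620

Adjacent pairs: W₁W₂ = 19·16·8 = 2432; W₂W₃ = 16·8·13 = 1664; W₃W₄ = 8·13·18 = 1872; W₄W₅ = 13·18·6 = 1404.
Length 3: W₁..W₃: k=1: 0+1664+19·16·13=5616; k=2: 2432+0+19·8·13=4408 → min 4408 | W₂..W₄: k=2: 0+1872+16·8·18=4176; k=3: 1664+0+16·13·18=5408 → min 4176 | W₃..W₅: k=3: 0+1404+8·13·6=2028; k=4: 1872+0+8·18·6=2736 → min 2028.
Length 4: W₁..W₄: k=1: 0+4176+19·16·18=9648; k=2: 2432+1872+19·8·18=7040; k=3: 4408+0+19·13·18=8854 → min 7040 | W₂..W₅: k=2: 0+2028+16·8·6=2796; k=3: 1664+1404+16·13·6=4316; k=4: 4176+0+16·18·6=5904 → min 2796.
Length 5: W₁..W₅: k=1: 0+2796+19·16·6=4620; k=2: 2432+2028+19·8·6=5372; k=3: 4408+1404+19·13·6=7294; k=4: 7040+0+19·18·6=9092 → min 4620.
Optimal order: (W₁·(W₂·(W₃·(W₄·W₅)))) with cost 4620.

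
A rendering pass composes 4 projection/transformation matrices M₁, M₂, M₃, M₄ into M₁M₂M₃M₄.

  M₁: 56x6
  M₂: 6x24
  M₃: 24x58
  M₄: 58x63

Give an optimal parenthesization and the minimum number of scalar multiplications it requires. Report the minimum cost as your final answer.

Adjacent pairs: M₁M₂ = 56·6·24 = 8064; M₂M₃ = 6·24·58 = 8352; M₃M₄ = 24·58·63 = 87696.
Length 3: M₁..M₃: k=1: 0+8352+56·6·58=27840; k=2: 8064+0+56·24·58=86016 → min 27840 | M₂..M₄: k=2: 0+87696+6·24·63=96768; k=3: 8352+0+6·58·63=30276 → min 30276.
Length 4: M₁..M₄: k=1: 0+30276+56·6·63=51444; k=2: 8064+87696+56·24·63=180432; k=3: 27840+0+56·58·63=232464 → min 51444.
Optimal parenthesization: (M₁((M₂M₃)M₄)) with cost 51444.

51444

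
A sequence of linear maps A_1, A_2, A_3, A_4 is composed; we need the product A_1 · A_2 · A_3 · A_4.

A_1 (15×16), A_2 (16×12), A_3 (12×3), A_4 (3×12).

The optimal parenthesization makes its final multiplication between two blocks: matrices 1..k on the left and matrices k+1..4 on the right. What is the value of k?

3

Adjacent pairs: A_1A_2 = 15·16·12 = 2880; A_2A_3 = 16·12·3 = 576; A_3A_4 = 12·3·12 = 432.
Length 3: A_1..A_3: k=1: 0+576+15·16·3=1296; k=2: 2880+0+15·12·3=3420 → min 1296 | A_2..A_4: k=2: 0+432+16·12·12=2736; k=3: 576+0+16·3·12=1152 → min 1152.
Top-level splits: k=1: (A_1..A_1)·(A_2..A_4) → 0+1152+15·16·12 = 4032; k=2: (A_1..A_2)·(A_3..A_4) → 2880+432+15·12·12 = 5472; k=3: (A_1..A_3)·(A_4..A_4) → 1296+0+15·3·12 = 1836.
Best split is after A_3, i.e. k = 3.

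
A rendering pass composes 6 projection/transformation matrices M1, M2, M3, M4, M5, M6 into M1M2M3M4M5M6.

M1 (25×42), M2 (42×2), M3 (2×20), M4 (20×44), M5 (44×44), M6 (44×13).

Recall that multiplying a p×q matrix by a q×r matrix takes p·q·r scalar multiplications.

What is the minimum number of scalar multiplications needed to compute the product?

Adjacent pairs: M1M2 = 25·42·2 = 2100; M2M3 = 42·2·20 = 1680; M3M4 = 2·20·44 = 1760; M4M5 = 20·44·44 = 38720; M5M6 = 44·44·13 = 25168.
Length 3: M1..M3: k=1: 0+1680+25·42·20=22680; k=2: 2100+0+25·2·20=3100 → min 3100 | M2..M4: k=2: 0+1760+42·2·44=5456; k=3: 1680+0+42·20·44=38640 → min 5456 | M3..M5: k=3: 0+38720+2·20·44=40480; k=4: 1760+0+2·44·44=5632 → min 5632 | M4..M6: k=4: 0+25168+20·44·13=36608; k=5: 38720+0+20·44·13=50160 → min 36608.
Length 4: M1..M4: k=1: 0+5456+25·42·44=51656; k=2: 2100+1760+25·2·44=6060; k=3: 3100+0+25·20·44=25100 → min 6060 | M2..M5: k=2: 0+5632+42·2·44=9328; k=3: 1680+38720+42·20·44=77360; k=4: 5456+0+42·44·44=86768 → min 9328 | M3..M6: k=3: 0+36608+2·20·13=37128; k=4: 1760+25168+2·44·13=28072; k=5: 5632+0+2·44·13=6776 → min 6776.
Length 5: M1..M5: k=1: 0+9328+25·42·44=55528; k=2: 2100+5632+25·2·44=9932; k=3: 3100+38720+25·20·44=63820; k=4: 6060+0+25·44·44=54460 → min 9932 | M2..M6: k=2: 0+6776+42·2·13=7868; k=3: 1680+36608+42·20·13=49208; k=4: 5456+25168+42·44·13=54648; k=5: 9328+0+42·44·13=33352 → min 7868.
Length 6: M1..M6: k=1: 0+7868+25·42·13=21518; k=2: 2100+6776+25·2·13=9526; k=3: 3100+36608+25·20·13=46208; k=4: 6060+25168+25·44·13=45528; k=5: 9932+0+25·44·13=24232 → min 9526.
Optimal order: ((M1M2)(((M3M4)M5)M6)) with cost 9526.

9526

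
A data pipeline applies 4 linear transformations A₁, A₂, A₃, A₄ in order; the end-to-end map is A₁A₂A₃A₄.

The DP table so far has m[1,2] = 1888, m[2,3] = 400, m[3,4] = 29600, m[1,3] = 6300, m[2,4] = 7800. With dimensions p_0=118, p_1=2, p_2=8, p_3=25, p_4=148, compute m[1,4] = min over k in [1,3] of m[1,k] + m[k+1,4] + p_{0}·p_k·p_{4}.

m[1,4] = min over k∈[1,3] of m[1,k]+m[k+1,4]+p_{0}·p_k·p_{4}.
k=1: 0 + 7800 + 118·2·148 = 42728; k=2: 1888 + 29600 + 118·8·148 = 171200; k=3: 6300 + 0 + 118·25·148 = 442900.
Minimum: 42728 at k=1.

42728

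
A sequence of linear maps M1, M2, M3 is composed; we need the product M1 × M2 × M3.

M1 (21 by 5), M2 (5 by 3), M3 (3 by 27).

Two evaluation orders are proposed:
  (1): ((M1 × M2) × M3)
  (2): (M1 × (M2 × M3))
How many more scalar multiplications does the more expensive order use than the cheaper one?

Order (1) = ((M1 × M2) × M3): (M1 × M2): 21×5 by 5×3 → 21×3, cost 21·5·3 = 315; ((M1 × M2) × M3): 21×3 by 3×27 → 21×27, cost 21·3·27 = 1701; cumulative 2016. Total 2016.
Order (2) = (M1 × (M2 × M3)): (M2 × M3): 5×3 by 3×27 → 5×27, cost 5·3·27 = 405; (M1 × (M2 × M3)): 21×5 by 5×27 → 21×27, cost 21·5·27 = 2835; cumulative 3240. Total 3240.
Difference: |2016 − 3240| = 1224.

1224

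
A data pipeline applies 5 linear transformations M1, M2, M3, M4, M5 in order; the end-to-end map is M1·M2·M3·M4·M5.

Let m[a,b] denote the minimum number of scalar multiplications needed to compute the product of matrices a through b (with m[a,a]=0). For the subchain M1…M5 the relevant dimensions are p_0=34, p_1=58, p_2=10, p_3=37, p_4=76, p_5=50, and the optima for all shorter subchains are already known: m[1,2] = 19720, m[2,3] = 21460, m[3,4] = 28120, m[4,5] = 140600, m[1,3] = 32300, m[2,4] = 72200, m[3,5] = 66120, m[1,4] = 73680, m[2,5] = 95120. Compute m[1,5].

102840

m[1,5] = min over k∈[1,4] of m[1,k]+m[k+1,5]+p_{0}·p_k·p_{5}.
k=1: 0 + 95120 + 34·58·50 = 193720; k=2: 19720 + 66120 + 34·10·50 = 102840; k=3: 32300 + 140600 + 34·37·50 = 235800; k=4: 73680 + 0 + 34·76·50 = 202880.
Minimum: 102840 at k=2.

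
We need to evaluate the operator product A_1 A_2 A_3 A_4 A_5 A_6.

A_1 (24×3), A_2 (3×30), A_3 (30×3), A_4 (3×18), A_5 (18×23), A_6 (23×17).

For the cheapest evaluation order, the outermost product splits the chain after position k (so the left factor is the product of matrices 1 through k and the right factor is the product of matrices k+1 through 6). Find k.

1

Adjacent pairs: A_1A_2 = 24·3·30 = 2160; A_2A_3 = 3·30·3 = 270; A_3A_4 = 30·3·18 = 1620; A_4A_5 = 3·18·23 = 1242; A_5A_6 = 18·23·17 = 7038.
Length 3: A_1..A_3: k=1: 0+270+24·3·3=486; k=2: 2160+0+24·30·3=4320 → min 486 | A_2..A_4: k=2: 0+1620+3·30·18=3240; k=3: 270+0+3·3·18=432 → min 432 | A_3..A_5: k=3: 0+1242+30·3·23=3312; k=4: 1620+0+30·18·23=14040 → min 3312 | A_4..A_6: k=4: 0+7038+3·18·17=7956; k=5: 1242+0+3·23·17=2415 → min 2415.
Length 4: A_1..A_4: k=1: 0+432+24·3·18=1728; k=2: 2160+1620+24·30·18=16740; k=3: 486+0+24·3·18=1782 → min 1728 | A_2..A_5: k=2: 0+3312+3·30·23=5382; k=3: 270+1242+3·3·23=1719; k=4: 432+0+3·18·23=1674 → min 1674 | A_3..A_6: k=3: 0+2415+30·3·17=3945; k=4: 1620+7038+30·18·17=17838; k=5: 3312+0+30·23·17=15042 → min 3945.
Length 5: A_1..A_5: k=1: 0+1674+24·3·23=3330; k=2: 2160+3312+24·30·23=22032; k=3: 486+1242+24·3·23=3384; k=4: 1728+0+24·18·23=11664 → min 3330 | A_2..A_6: k=2: 0+3945+3·30·17=5475; k=3: 270+2415+3·3·17=2838; k=4: 432+7038+3·18·17=8388; k=5: 1674+0+3·23·17=2847 → min 2838.
Top-level splits: k=1: (A_1..A_1)·(A_2..A_6) → 0+2838+24·3·17 = 4062; k=2: (A_1..A_2)·(A_3..A_6) → 2160+3945+24·30·17 = 18345; k=3: (A_1..A_3)·(A_4..A_6) → 486+2415+24·3·17 = 4125; k=4: (A_1..A_4)·(A_5..A_6) → 1728+7038+24·18·17 = 16110; k=5: (A_1..A_5)·(A_6..A_6) → 3330+0+24·23·17 = 12714.
Best split is after A_1, i.e. k = 1.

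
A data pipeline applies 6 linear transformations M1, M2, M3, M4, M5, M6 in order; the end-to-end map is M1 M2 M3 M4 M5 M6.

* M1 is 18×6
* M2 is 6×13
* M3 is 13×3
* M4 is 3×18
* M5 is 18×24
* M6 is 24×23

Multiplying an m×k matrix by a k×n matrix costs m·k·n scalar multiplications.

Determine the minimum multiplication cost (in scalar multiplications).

Adjacent pairs: M1M2 = 18·6·13 = 1404; M2M3 = 6·13·3 = 234; M3M4 = 13·3·18 = 702; M4M5 = 3·18·24 = 1296; M5M6 = 18·24·23 = 9936.
Length 3: M1..M3: k=1: 0+234+18·6·3=558; k=2: 1404+0+18·13·3=2106 → min 558 | M2..M4: k=2: 0+702+6·13·18=2106; k=3: 234+0+6·3·18=558 → min 558 | M3..M5: k=3: 0+1296+13·3·24=2232; k=4: 702+0+13·18·24=6318 → min 2232 | M4..M6: k=4: 0+9936+3·18·23=11178; k=5: 1296+0+3·24·23=2952 → min 2952.
Length 4: M1..M4: k=1: 0+558+18·6·18=2502; k=2: 1404+702+18·13·18=6318; k=3: 558+0+18·3·18=1530 → min 1530 | M2..M5: k=2: 0+2232+6·13·24=4104; k=3: 234+1296+6·3·24=1962; k=4: 558+0+6·18·24=3150 → min 1962 | M3..M6: k=3: 0+2952+13·3·23=3849; k=4: 702+9936+13·18·23=16020; k=5: 2232+0+13·24·23=9408 → min 3849.
Length 5: M1..M5: k=1: 0+1962+18·6·24=4554; k=2: 1404+2232+18·13·24=9252; k=3: 558+1296+18·3·24=3150; k=4: 1530+0+18·18·24=9306 → min 3150 | M2..M6: k=2: 0+3849+6·13·23=5643; k=3: 234+2952+6·3·23=3600; k=4: 558+9936+6·18·23=12978; k=5: 1962+0+6·24·23=5274 → min 3600.
Length 6: M1..M6: k=1: 0+3600+18·6·23=6084; k=2: 1404+3849+18·13·23=10635; k=3: 558+2952+18·3·23=4752; k=4: 1530+9936+18·18·23=18918; k=5: 3150+0+18·24·23=13086 → min 4752.
Optimal order: ((M1 (M2 M3)) ((M4 M5) M6)) with cost 4752.

4752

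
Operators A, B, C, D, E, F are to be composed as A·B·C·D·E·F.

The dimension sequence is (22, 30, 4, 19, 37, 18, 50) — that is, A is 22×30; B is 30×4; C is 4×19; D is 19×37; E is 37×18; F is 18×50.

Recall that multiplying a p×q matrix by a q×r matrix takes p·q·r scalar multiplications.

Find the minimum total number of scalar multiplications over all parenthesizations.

16116

Adjacent pairs: AB = 22·30·4 = 2640; BC = 30·4·19 = 2280; CD = 4·19·37 = 2812; DE = 19·37·18 = 12654; EF = 37·18·50 = 33300.
Length 3: A..C: k=1: 0+2280+22·30·19=14820; k=2: 2640+0+22·4·19=4312 → min 4312 | B..D: k=2: 0+2812+30·4·37=7252; k=3: 2280+0+30·19·37=23370 → min 7252 | C..E: k=3: 0+12654+4·19·18=14022; k=4: 2812+0+4·37·18=5476 → min 5476 | D..F: k=4: 0+33300+19·37·50=68450; k=5: 12654+0+19·18·50=29754 → min 29754.
Length 4: A..D: k=1: 0+7252+22·30·37=31672; k=2: 2640+2812+22·4·37=8708; k=3: 4312+0+22·19·37=19778 → min 8708 | B..E: k=2: 0+5476+30·4·18=7636; k=3: 2280+12654+30·19·18=25194; k=4: 7252+0+30·37·18=27232 → min 7636 | C..F: k=3: 0+29754+4·19·50=33554; k=4: 2812+33300+4·37·50=43512; k=5: 5476+0+4·18·50=9076 → min 9076.
Length 5: A..E: k=1: 0+7636+22·30·18=19516; k=2: 2640+5476+22·4·18=9700; k=3: 4312+12654+22·19·18=24490; k=4: 8708+0+22·37·18=23360 → min 9700 | B..F: k=2: 0+9076+30·4·50=15076; k=3: 2280+29754+30·19·50=60534; k=4: 7252+33300+30·37·50=96052; k=5: 7636+0+30·18·50=34636 → min 15076.
Length 6: A..F: k=1: 0+15076+22·30·50=48076; k=2: 2640+9076+22·4·50=16116; k=3: 4312+29754+22·19·50=54966; k=4: 8708+33300+22·37·50=82708; k=5: 9700+0+22·18·50=29500 → min 16116.
Optimal order: ((A·B)·(((C·D)·E)·F)) with cost 16116.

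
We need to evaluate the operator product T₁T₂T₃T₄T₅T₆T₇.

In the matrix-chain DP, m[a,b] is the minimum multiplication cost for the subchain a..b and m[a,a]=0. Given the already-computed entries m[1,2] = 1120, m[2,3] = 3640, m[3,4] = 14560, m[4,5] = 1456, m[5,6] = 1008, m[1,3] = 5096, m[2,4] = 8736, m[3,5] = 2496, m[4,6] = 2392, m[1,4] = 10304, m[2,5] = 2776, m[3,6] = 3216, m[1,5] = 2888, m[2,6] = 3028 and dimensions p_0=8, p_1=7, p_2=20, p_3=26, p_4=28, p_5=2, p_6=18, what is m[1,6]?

m[1,6] = min over k∈[1,5] of m[1,k]+m[k+1,6]+p_{0}·p_k·p_{6}.
k=1: 0 + 3028 + 8·7·18 = 4036; k=2: 1120 + 3216 + 8·20·18 = 7216; k=3: 5096 + 2392 + 8·26·18 = 11232; k=4: 10304 + 1008 + 8·28·18 = 15344; k=5: 2888 + 0 + 8·2·18 = 3176.
Minimum: 3176 at k=5.

3176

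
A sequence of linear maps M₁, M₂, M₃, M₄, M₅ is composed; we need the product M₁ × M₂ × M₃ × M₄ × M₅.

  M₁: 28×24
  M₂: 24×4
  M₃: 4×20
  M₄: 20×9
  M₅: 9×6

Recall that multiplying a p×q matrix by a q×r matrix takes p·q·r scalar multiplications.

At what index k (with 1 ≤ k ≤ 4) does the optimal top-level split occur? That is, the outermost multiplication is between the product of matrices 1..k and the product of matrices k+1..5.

Adjacent pairs: M₁M₂ = 28·24·4 = 2688; M₂M₃ = 24·4·20 = 1920; M₃M₄ = 4·20·9 = 720; M₄M₅ = 20·9·6 = 1080.
Length 3: M₁..M₃: k=1: 0+1920+28·24·20=15360; k=2: 2688+0+28·4·20=4928 → min 4928 | M₂..M₄: k=2: 0+720+24·4·9=1584; k=3: 1920+0+24·20·9=6240 → min 1584 | M₃..M₅: k=3: 0+1080+4·20·6=1560; k=4: 720+0+4·9·6=936 → min 936.
Length 4: M₁..M₄: k=1: 0+1584+28·24·9=7632; k=2: 2688+720+28·4·9=4416; k=3: 4928+0+28·20·9=9968 → min 4416 | M₂..M₅: k=2: 0+936+24·4·6=1512; k=3: 1920+1080+24·20·6=5880; k=4: 1584+0+24·9·6=2880 → min 1512.
Top-level splits: k=1: (M₁..M₁)·(M₂..M₅) → 0+1512+28·24·6 = 5544; k=2: (M₁..M₂)·(M₃..M₅) → 2688+936+28·4·6 = 4296; k=3: (M₁..M₃)·(M₄..M₅) → 4928+1080+28·20·6 = 9368; k=4: (M₁..M₄)·(M₅..M₅) → 4416+0+28·9·6 = 5928.
Best split is after M₂, i.e. k = 2.

2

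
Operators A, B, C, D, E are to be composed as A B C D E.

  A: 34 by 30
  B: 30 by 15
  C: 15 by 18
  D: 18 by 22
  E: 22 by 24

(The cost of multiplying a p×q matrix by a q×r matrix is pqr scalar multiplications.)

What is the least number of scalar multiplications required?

41400

Adjacent pairs: AB = 34·30·15 = 15300; BC = 30·15·18 = 8100; CD = 15·18·22 = 5940; DE = 18·22·24 = 9504.
Length 3: A..C: k=1: 0+8100+34·30·18=26460; k=2: 15300+0+34·15·18=24480 → min 24480 | B..D: k=2: 0+5940+30·15·22=15840; k=3: 8100+0+30·18·22=19980 → min 15840 | C..E: k=3: 0+9504+15·18·24=15984; k=4: 5940+0+15·22·24=13860 → min 13860.
Length 4: A..D: k=1: 0+15840+34·30·22=38280; k=2: 15300+5940+34·15·22=32460; k=3: 24480+0+34·18·22=37944 → min 32460 | B..E: k=2: 0+13860+30·15·24=24660; k=3: 8100+9504+30·18·24=30564; k=4: 15840+0+30·22·24=31680 → min 24660.
Length 5: A..E: k=1: 0+24660+34·30·24=49140; k=2: 15300+13860+34·15·24=41400; k=3: 24480+9504+34·18·24=48672; k=4: 32460+0+34·22·24=50412 → min 41400.
Optimal order: ((A B) ((C D) E)) with cost 41400.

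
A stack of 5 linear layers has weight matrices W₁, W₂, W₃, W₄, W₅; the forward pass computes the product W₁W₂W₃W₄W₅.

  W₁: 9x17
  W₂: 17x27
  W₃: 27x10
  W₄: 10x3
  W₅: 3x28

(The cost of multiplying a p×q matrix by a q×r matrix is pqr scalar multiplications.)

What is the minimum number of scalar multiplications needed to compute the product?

3402

Adjacent pairs: W₁W₂ = 9·17·27 = 4131; W₂W₃ = 17·27·10 = 4590; W₃W₄ = 27·10·3 = 810; W₄W₅ = 10·3·28 = 840.
Length 3: W₁..W₃: k=1: 0+4590+9·17·10=6120; k=2: 4131+0+9·27·10=6561 → min 6120 | W₂..W₄: k=2: 0+810+17·27·3=2187; k=3: 4590+0+17·10·3=5100 → min 2187 | W₃..W₅: k=3: 0+840+27·10·28=8400; k=4: 810+0+27·3·28=3078 → min 3078.
Length 4: W₁..W₄: k=1: 0+2187+9·17·3=2646; k=2: 4131+810+9·27·3=5670; k=3: 6120+0+9·10·3=6390 → min 2646 | W₂..W₅: k=2: 0+3078+17·27·28=15930; k=3: 4590+840+17·10·28=10190; k=4: 2187+0+17·3·28=3615 → min 3615.
Length 5: W₁..W₅: k=1: 0+3615+9·17·28=7899; k=2: 4131+3078+9·27·28=14013; k=3: 6120+840+9·10·28=9480; k=4: 2646+0+9·3·28=3402 → min 3402.
Optimal order: ((W₁(W₂(W₃W₄)))W₅) with cost 3402.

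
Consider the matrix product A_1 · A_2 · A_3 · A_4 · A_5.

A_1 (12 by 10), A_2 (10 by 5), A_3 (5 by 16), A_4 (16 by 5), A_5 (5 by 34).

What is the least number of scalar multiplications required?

3290

Adjacent pairs: A_1A_2 = 12·10·5 = 600; A_2A_3 = 10·5·16 = 800; A_3A_4 = 5·16·5 = 400; A_4A_5 = 16·5·34 = 2720.
Length 3: A_1..A_3: k=1: 0+800+12·10·16=2720; k=2: 600+0+12·5·16=1560 → min 1560 | A_2..A_4: k=2: 0+400+10·5·5=650; k=3: 800+0+10·16·5=1600 → min 650 | A_3..A_5: k=3: 0+2720+5·16·34=5440; k=4: 400+0+5·5·34=1250 → min 1250.
Length 4: A_1..A_4: k=1: 0+650+12·10·5=1250; k=2: 600+400+12·5·5=1300; k=3: 1560+0+12·16·5=2520 → min 1250 | A_2..A_5: k=2: 0+1250+10·5·34=2950; k=3: 800+2720+10·16·34=8960; k=4: 650+0+10·5·34=2350 → min 2350.
Length 5: A_1..A_5: k=1: 0+2350+12·10·34=6430; k=2: 600+1250+12·5·34=3890; k=3: 1560+2720+12·16·34=10808; k=4: 1250+0+12·5·34=3290 → min 3290.
Optimal order: ((A_1 · (A_2 · (A_3 · A_4))) · A_5) with cost 3290.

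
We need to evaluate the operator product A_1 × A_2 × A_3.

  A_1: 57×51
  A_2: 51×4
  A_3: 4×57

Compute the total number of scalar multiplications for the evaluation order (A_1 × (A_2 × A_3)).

177327

(A_2 × A_3): 51×4 by 4×57 → 51×57, cost 51·4·57 = 11628
(A_1 × (A_2 × A_3)): 57×51 by 51×57 → 57×57, cost 57·51·57 = 165699; cumulative 177327
Total: 177327 scalar multiplications.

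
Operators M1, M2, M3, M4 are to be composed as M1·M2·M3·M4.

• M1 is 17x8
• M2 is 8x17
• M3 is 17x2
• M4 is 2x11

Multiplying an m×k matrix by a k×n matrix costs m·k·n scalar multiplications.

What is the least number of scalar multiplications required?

918

Adjacent pairs: M1M2 = 17·8·17 = 2312; M2M3 = 8·17·2 = 272; M3M4 = 17·2·11 = 374.
Length 3: M1..M3: k=1: 0+272+17·8·2=544; k=2: 2312+0+17·17·2=2890 → min 544 | M2..M4: k=2: 0+374+8·17·11=1870; k=3: 272+0+8·2·11=448 → min 448.
Length 4: M1..M4: k=1: 0+448+17·8·11=1944; k=2: 2312+374+17·17·11=5865; k=3: 544+0+17·2·11=918 → min 918.
Optimal order: ((M1·(M2·M3))·M4) with cost 918.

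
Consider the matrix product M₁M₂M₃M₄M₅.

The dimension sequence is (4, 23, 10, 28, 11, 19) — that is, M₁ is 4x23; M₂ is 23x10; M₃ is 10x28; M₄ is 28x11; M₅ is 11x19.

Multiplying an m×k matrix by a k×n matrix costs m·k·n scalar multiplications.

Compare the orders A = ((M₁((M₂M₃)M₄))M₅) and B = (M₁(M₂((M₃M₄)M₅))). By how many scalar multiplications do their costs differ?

4084

Order A = ((M₁((M₂M₃)M₄))M₅): (M₂M₃): 23×10 by 10×28 → 23×28, cost 23·10·28 = 6440; ((M₂M₃)M₄): 23×28 by 28×11 → 23×11, cost 23·28·11 = 7084; cumulative 13524; (M₁((M₂M₃)M₄)): 4×23 by 23×11 → 4×11, cost 4·23·11 = 1012; cumulative 14536; ((M₁((M₂M₃)M₄))M₅): 4×11 by 11×19 → 4×19, cost 4·11·19 = 836; cumulative 15372. Total 15372.
Order B = (M₁(M₂((M₃M₄)M₅))): (M₃M₄): 10×28 by 28×11 → 10×11, cost 10·28·11 = 3080; ((M₃M₄)M₅): 10×11 by 11×19 → 10×19, cost 10·11·19 = 2090; cumulative 5170; (M₂((M₃M₄)M₅)): 23×10 by 10×19 → 23×19, cost 23·10·19 = 4370; cumulative 9540; (M₁(M₂((M₃M₄)M₅))): 4×23 by 23×19 → 4×19, cost 4·23·19 = 1748; cumulative 11288. Total 11288.
Difference: |15372 − 11288| = 4084.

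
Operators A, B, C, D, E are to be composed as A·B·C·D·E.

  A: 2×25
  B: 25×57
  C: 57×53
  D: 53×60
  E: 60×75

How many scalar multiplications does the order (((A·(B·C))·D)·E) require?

93535

(B·C): 25×57 by 57×53 → 25×53, cost 25·57·53 = 75525
(A·(B·C)): 2×25 by 25×53 → 2×53, cost 2·25·53 = 2650; cumulative 78175
((A·(B·C))·D): 2×53 by 53×60 → 2×60, cost 2·53·60 = 6360; cumulative 84535
(((A·(B·C))·D)·E): 2×60 by 60×75 → 2×75, cost 2·60·75 = 9000; cumulative 93535
Total: 93535 scalar multiplications.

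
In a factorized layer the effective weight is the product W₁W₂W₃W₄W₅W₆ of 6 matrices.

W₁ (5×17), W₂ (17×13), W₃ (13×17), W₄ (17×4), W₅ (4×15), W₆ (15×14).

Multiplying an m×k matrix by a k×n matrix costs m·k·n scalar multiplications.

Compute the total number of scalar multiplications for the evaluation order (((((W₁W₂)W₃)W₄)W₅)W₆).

(W₁W₂): 5×17 by 17×13 → 5×13, cost 5·17·13 = 1105
((W₁W₂)W₃): 5×13 by 13×17 → 5×17, cost 5·13·17 = 1105; cumulative 2210
(((W₁W₂)W₃)W₄): 5×17 by 17×4 → 5×4, cost 5·17·4 = 340; cumulative 2550
((((W₁W₂)W₃)W₄)W₅): 5×4 by 4×15 → 5×15, cost 5·4·15 = 300; cumulative 2850
(((((W₁W₂)W₃)W₄)W₅)W₆): 5×15 by 15×14 → 5×14, cost 5·15·14 = 1050; cumulative 3900
Total: 3900 scalar multiplications.

3900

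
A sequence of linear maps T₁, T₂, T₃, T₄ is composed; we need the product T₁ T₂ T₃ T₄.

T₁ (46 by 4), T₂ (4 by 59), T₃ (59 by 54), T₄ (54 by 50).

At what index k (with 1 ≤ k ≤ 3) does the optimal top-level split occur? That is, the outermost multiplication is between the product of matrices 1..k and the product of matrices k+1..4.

1

Adjacent pairs: T₁T₂ = 46·4·59 = 10856; T₂T₃ = 4·59·54 = 12744; T₃T₄ = 59·54·50 = 159300.
Length 3: T₁..T₃: k=1: 0+12744+46·4·54=22680; k=2: 10856+0+46·59·54=157412 → min 22680 | T₂..T₄: k=2: 0+159300+4·59·50=171100; k=3: 12744+0+4·54·50=23544 → min 23544.
Top-level splits: k=1: (T₁..T₁)·(T₂..T₄) → 0+23544+46·4·50 = 32744; k=2: (T₁..T₂)·(T₃..T₄) → 10856+159300+46·59·50 = 305856; k=3: (T₁..T₃)·(T₄..T₄) → 22680+0+46·54·50 = 146880.
Best split is after T₁, i.e. k = 1.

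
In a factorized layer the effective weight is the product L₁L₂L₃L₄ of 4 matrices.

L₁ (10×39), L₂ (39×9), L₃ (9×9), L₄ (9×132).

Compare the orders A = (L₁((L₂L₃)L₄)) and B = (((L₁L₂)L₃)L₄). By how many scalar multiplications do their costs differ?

84771

Order A = (L₁((L₂L₃)L₄)): (L₂L₃): 39×9 by 9×9 → 39×9, cost 39·9·9 = 3159; ((L₂L₃)L₄): 39×9 by 9×132 → 39×132, cost 39·9·132 = 46332; cumulative 49491; (L₁((L₂L₃)L₄)): 10×39 by 39×132 → 10×132, cost 10·39·132 = 51480; cumulative 100971. Total 100971.
Order B = (((L₁L₂)L₃)L₄): (L₁L₂): 10×39 by 39×9 → 10×9, cost 10·39·9 = 3510; ((L₁L₂)L₃): 10×9 by 9×9 → 10×9, cost 10·9·9 = 810; cumulative 4320; (((L₁L₂)L₃)L₄): 10×9 by 9×132 → 10×132, cost 10·9·132 = 11880; cumulative 16200. Total 16200.
Difference: |100971 − 16200| = 84771.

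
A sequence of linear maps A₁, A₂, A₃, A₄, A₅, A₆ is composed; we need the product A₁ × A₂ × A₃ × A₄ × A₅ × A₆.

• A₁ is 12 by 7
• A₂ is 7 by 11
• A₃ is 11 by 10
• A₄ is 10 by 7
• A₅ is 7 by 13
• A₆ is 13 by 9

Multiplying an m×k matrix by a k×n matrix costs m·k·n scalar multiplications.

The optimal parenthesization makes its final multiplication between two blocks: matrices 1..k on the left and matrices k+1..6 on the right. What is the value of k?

Adjacent pairs: A₁A₂ = 12·7·11 = 924; A₂A₃ = 7·11·10 = 770; A₃A₄ = 11·10·7 = 770; A₄A₅ = 10·7·13 = 910; A₅A₆ = 7·13·9 = 819.
Length 3: A₁..A₃: k=1: 0+770+12·7·10=1610; k=2: 924+0+12·11·10=2244 → min 1610 | A₂..A₄: k=2: 0+770+7·11·7=1309; k=3: 770+0+7·10·7=1260 → min 1260 | A₃..A₅: k=3: 0+910+11·10·13=2340; k=4: 770+0+11·7·13=1771 → min 1771 | A₄..A₆: k=4: 0+819+10·7·9=1449; k=5: 910+0+10·13·9=2080 → min 1449.
Length 4: A₁..A₄: k=1: 0+1260+12·7·7=1848; k=2: 924+770+12·11·7=2618; k=3: 1610+0+12·10·7=2450 → min 1848 | A₂..A₅: k=2: 0+1771+7·11·13=2772; k=3: 770+910+7·10·13=2590; k=4: 1260+0+7·7·13=1897 → min 1897 | A₃..A₆: k=3: 0+1449+11·10·9=2439; k=4: 770+819+11·7·9=2282; k=5: 1771+0+11·13·9=3058 → min 2282.
Length 5: A₁..A₅: k=1: 0+1897+12·7·13=2989; k=2: 924+1771+12·11·13=4411; k=3: 1610+910+12·10·13=4080; k=4: 1848+0+12·7·13=2940 → min 2940 | A₂..A₆: k=2: 0+2282+7·11·9=2975; k=3: 770+1449+7·10·9=2849; k=4: 1260+819+7·7·9=2520; k=5: 1897+0+7·13·9=2716 → min 2520.
Top-level splits: k=1: (A₁..A₁)·(A₂..A₆) → 0+2520+12·7·9 = 3276; k=2: (A₁..A₂)·(A₃..A₆) → 924+2282+12·11·9 = 4394; k=3: (A₁..A₃)·(A₄..A₆) → 1610+1449+12·10·9 = 4139; k=4: (A₁..A₄)·(A₅..A₆) → 1848+819+12·7·9 = 3423; k=5: (A₁..A₅)·(A₆..A₆) → 2940+0+12·13·9 = 4344.
Best split is after A₁, i.e. k = 1.

1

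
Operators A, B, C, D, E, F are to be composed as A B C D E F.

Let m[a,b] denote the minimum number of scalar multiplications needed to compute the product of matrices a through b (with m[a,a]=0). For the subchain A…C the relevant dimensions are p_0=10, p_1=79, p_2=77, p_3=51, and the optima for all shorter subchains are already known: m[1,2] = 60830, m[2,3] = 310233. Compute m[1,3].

m[1,3] = min over k∈[1,2] of m[1,k]+m[k+1,3]+p_{0}·p_k·p_{3}.
k=1: 0 + 310233 + 10·79·51 = 350523; k=2: 60830 + 0 + 10·77·51 = 100100.
Minimum: 100100 at k=2.

100100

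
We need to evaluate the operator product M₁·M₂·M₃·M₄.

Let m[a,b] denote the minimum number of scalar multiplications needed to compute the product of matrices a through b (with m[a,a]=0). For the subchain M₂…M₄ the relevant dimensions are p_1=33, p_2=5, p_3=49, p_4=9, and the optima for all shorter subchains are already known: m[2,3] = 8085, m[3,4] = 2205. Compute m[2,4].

m[2,4] = min over k∈[2,3] of m[2,k]+m[k+1,4]+p_{1}·p_k·p_{4}.
k=2: 0 + 2205 + 33·5·9 = 3690; k=3: 8085 + 0 + 33·49·9 = 22638.
Minimum: 3690 at k=2.

3690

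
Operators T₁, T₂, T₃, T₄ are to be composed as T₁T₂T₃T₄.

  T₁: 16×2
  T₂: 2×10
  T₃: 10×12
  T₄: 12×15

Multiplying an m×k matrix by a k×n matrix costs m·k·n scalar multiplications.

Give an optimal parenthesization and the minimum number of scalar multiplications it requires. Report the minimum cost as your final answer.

Adjacent pairs: T₁T₂ = 16·2·10 = 320; T₂T₃ = 2·10·12 = 240; T₃T₄ = 10·12·15 = 1800.
Length 3: T₁..T₃: k=1: 0+240+16·2·12=624; k=2: 320+0+16·10·12=2240 → min 624 | T₂..T₄: k=2: 0+1800+2·10·15=2100; k=3: 240+0+2·12·15=600 → min 600.
Length 4: T₁..T₄: k=1: 0+600+16·2·15=1080; k=2: 320+1800+16·10·15=4520; k=3: 624+0+16·12·15=3504 → min 1080.
Optimal parenthesization: (T₁((T₂T₃)T₄)) with cost 1080.

1080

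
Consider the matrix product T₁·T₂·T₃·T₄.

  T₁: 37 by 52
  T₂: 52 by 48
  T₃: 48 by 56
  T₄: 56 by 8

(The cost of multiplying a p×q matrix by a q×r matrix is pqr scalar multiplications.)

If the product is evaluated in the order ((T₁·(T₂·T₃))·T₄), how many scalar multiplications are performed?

264096

(T₂·T₃): 52×48 by 48×56 → 52×56, cost 52·48·56 = 139776
(T₁·(T₂·T₃)): 37×52 by 52×56 → 37×56, cost 37·52·56 = 107744; cumulative 247520
((T₁·(T₂·T₃))·T₄): 37×56 by 56×8 → 37×8, cost 37·56·8 = 16576; cumulative 264096
Total: 264096 scalar multiplications.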